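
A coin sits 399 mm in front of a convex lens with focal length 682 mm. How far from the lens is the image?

Thin-lens equation: 1/d_i = 1/f − 1/d_o = 1/(682.0) − 1/(399) = 0.001466 − 0.002506 = -0.001040, so d_i = -962 mm.
The image is virtual, upright and enlarged, on the same side as the object.

962 mm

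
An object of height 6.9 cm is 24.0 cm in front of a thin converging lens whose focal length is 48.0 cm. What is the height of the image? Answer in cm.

13.8 cm

1/d_i = 1/f − 1/d_o = 1/(48.00) − 1/(24.0) = -0.02083, so d_i = -48.00 cm.
m = −d_i/d_o = +2.000.
|h_i| = |m|·h_o = 2.000 × 6.9 = 13.8 cm. The image is virtual, upright and enlarged, on the same side as the object.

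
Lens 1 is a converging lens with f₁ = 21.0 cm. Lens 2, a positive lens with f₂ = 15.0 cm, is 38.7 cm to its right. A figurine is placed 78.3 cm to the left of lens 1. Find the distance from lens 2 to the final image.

Lens 1: 1/d_i1 = 1/f₁ − 1/d_o1 = 1/(21.0) − 1/(78.3) = 0.03485, so d_i1 = 28.70 cm.
The intermediate image is 28.70 cm to the right of lens 1, which is 38.7 − (28.70) = 10.00 cm to the left of lens 2, so d_o2 = +10.00 cm.
Lens 2: 1/d_i2 = 1/f₂ − 1/d_o2 = 1/(15.0) − 1/(10.00) = -0.03333, so d_i2 = -30.0 cm.
The final image is virtual, 30.0 cm to the left of lens 2 (overall magnification ≈ -1.1).

30.0 cm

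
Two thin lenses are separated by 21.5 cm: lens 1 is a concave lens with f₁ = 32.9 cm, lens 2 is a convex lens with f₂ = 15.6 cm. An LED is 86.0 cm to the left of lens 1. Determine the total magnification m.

m = -0.145

f₁ = −32.9 cm (diverging).
Lens 1: 1/d_i1 = 1/(-32.9) − 1/(86.0) = -0.04202, so d_i1 = -23.80 cm; m₁ = −d_i1/d_o1 = +0.2767.
d_o2 = 21.5 − (-23.80) = 45.30 cm.
Lens 2: 1/d_i2 = 1/(15.6) − 1/(45.30) = 0.04203, so d_i2 = 23.79 cm; m₂ = −d_i2/d_o2 = -0.5253.
m = m₁·m₂ = (+0.2767)(-0.5253) = -0.145.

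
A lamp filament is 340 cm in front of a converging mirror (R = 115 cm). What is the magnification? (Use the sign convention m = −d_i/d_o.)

m = -0.204

f = R/2 = 115/2 = 57.50 cm.
1/d_i = 1/f − 1/d_o = 1/(57.50) − 1/(340) = 0.01445, so d_i = 69.20 cm.
m = −d_i/d_o = −(69.20)/(340) = -0.204.
The image is real, inverted and reduced, in front of the mirror.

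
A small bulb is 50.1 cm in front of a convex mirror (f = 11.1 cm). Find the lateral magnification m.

For a convex mirror, f = -11.1 cm.
1/d_i = 1/f − 1/d_o = 1/(-11.10) − 1/(50.1) = -0.1101, so d_i = -9.087 cm.
m = −d_i/d_o = −(-9.087)/(50.1) = +0.181.
The image is virtual, upright and reduced, behind the mirror.

m = +0.181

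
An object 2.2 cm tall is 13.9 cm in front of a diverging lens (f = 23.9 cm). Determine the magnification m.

For a diverging lens, f = -23.9 cm.
1/d_i = 1/f − 1/d_o = 1/(-23.90) − 1/(13.9) = -0.1138, so d_i = -8.789 cm.
m = −d_i/d_o = −(-8.789)/(13.9) = +0.632.
The image is virtual, upright and reduced, on the same side as the object.

m = +0.632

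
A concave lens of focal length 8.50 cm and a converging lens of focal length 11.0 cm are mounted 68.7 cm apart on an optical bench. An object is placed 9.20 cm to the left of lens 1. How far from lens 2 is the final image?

Lens 1 is diverging, so f₁ = −8.50 cm.
Lens 1: 1/d_i1 = 1/f₁ − 1/d_o1 = 1/(-8.50) − 1/(9.20) = -0.2263, so d_i1 = -4.418 cm.
The intermediate image is 4.418 cm to the left of lens 1 (virtual), which is 68.7 − (-4.418) = 73.12 cm to the left of lens 2, so d_o2 = +73.12 cm.
Lens 2: 1/d_i2 = 1/f₂ − 1/d_o2 = 1/(11.0) − 1/(73.12) = 0.07723, so d_i2 = 12.9 cm.
The final image is real, 12.9 cm to the right of lens 2 (overall magnification ≈ -0.085).

12.9 cm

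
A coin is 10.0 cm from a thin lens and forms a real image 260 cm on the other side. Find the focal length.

f = 9.63 cm (converging)

Real image ⇒ d_i = +260 cm.
1/f = 1/d_o + 1/d_i = 1/(10.0) + 1/(260) = 0.1038, so f = 9.63 cm.
Since f is positive, the thin lens is converging.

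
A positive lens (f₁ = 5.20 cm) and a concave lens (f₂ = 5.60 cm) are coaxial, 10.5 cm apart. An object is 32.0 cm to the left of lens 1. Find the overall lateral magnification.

m = -0.110

Lens 1: 1/d_i1 = 1/(5.20) − 1/(32.0) = 0.1611, so d_i1 = 6.209 cm; m₁ = −d_i1/d_o1 = -0.1940.
d_o2 = 10.5 − (6.209) = 4.291 cm.
f₂ = −5.60 cm (diverging).
Lens 2: 1/d_i2 = 1/(-5.60) − 1/(4.291) = -0.4116, so d_i2 = -2.429 cm; m₂ = −d_i2/d_o2 = +0.5662.
m = m₁·m₂ = (-0.1940)(+0.5662) = -0.110.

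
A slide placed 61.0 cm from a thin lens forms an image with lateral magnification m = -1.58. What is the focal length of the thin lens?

f = 37.4 cm (converging)

m = −d_i/d_o ⇒ d_i = −m·d_o = −(-1.58)·(61.0) = 96.38 cm.
1/f = 1/d_o + 1/d_i = 1/(61.0) + 1/(96.38) = 0.02677, so f = 37.4 cm.
Since f is positive, the thin lens is converging.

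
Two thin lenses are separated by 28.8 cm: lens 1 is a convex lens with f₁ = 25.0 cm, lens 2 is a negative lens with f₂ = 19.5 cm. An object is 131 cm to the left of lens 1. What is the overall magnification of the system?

Lens 1: 1/d_i1 = 1/(25.0) − 1/(131) = 0.03237, so d_i1 = 30.90 cm; m₁ = −d_i1/d_o1 = -0.2359.
d_o2 = 28.8 − (30.90) = -2.100 cm (virtual object).
f₂ = −19.5 cm (diverging).
Lens 2: 1/d_i2 = 1/(-19.5) − 1/(-2.100) = 0.4249, so d_i2 = 2.353 cm; m₂ = −d_i2/d_o2 = +1.121.
m = m₁·m₂ = (-0.2359)(+1.121) = -0.264.

m = -0.264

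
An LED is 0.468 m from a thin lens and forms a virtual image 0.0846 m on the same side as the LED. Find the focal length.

f = -0.103 m (diverging)

Virtual image ⇒ d_i = −0.0846 m.
1/f = 1/d_o + 1/d_i = 1/(0.468) + 1/(-0.0846) = -9.684, so f = -0.103 m.
Since f is negative, the thin lens is diverging.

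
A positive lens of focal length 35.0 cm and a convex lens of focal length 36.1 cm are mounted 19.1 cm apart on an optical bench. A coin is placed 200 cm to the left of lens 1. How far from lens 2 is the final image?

Lens 1: 1/d_i1 = 1/f₁ − 1/d_o1 = 1/(35.0) − 1/(200) = 0.02357, so d_i1 = 42.42 cm.
The intermediate image is 42.42 cm to the right of lens 1, which lies 23.32 cm to the right of lens 2 — a virtual object — so d_o2 = −23.32 cm.
Lens 2: 1/d_i2 = 1/f₂ − 1/d_o2 = 1/(36.1) − 1/(-23.32) = 0.07058, so d_i2 = 14.2 cm.
The final image is real, 14.2 cm to the right of lens 2 (overall magnification ≈ -0.13).

14.2 cm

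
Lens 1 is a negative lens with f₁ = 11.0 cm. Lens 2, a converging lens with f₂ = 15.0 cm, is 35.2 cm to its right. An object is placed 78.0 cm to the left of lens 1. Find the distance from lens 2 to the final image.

Lens 1 is diverging, so f₁ = −11.0 cm.
Lens 1: 1/d_i1 = 1/f₁ − 1/d_o1 = 1/(-11.0) − 1/(78.0) = -0.1037, so d_i1 = -9.640 cm.
The intermediate image is 9.640 cm to the left of lens 1 (virtual), which is 35.2 − (-9.640) = 44.84 cm to the left of lens 2, so d_o2 = +44.84 cm.
Lens 2: 1/d_i2 = 1/f₂ − 1/d_o2 = 1/(15.0) − 1/(44.84) = 0.04437, so d_i2 = 22.5 cm.
The final image is real, 22.5 cm to the right of lens 2 (overall magnification ≈ -0.062).

22.5 cm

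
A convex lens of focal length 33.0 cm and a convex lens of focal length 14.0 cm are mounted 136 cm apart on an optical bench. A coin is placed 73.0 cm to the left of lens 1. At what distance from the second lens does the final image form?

17.2 cm

Lens 1: 1/d_i1 = 1/f₁ − 1/d_o1 = 1/(33.0) − 1/(73.0) = 0.01660, so d_i1 = 60.23 cm.
The intermediate image is 60.23 cm to the right of lens 1, which is 136 − (60.23) = 75.77 cm to the left of lens 2, so d_o2 = +75.77 cm.
Lens 2: 1/d_i2 = 1/f₂ − 1/d_o2 = 1/(14.0) − 1/(75.77) = 0.05823, so d_i2 = 17.2 cm.
The final image is real, 17.2 cm to the right of lens 2 (overall magnification ≈ 0.19).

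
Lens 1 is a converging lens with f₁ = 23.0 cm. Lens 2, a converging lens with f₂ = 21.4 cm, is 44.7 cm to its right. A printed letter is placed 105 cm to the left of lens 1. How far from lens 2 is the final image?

53.1 cm

Lens 1: 1/d_i1 = 1/f₁ − 1/d_o1 = 1/(23.0) − 1/(105) = 0.03395, so d_i1 = 29.45 cm.
The intermediate image is 29.45 cm to the right of lens 1, which is 44.7 − (29.45) = 15.25 cm to the left of lens 2, so d_o2 = +15.25 cm.
Lens 2: 1/d_i2 = 1/f₂ − 1/d_o2 = 1/(21.4) − 1/(15.25) = -0.01884, so d_i2 = -53.1 cm.
The final image is virtual, 53.1 cm to the left of lens 2 (overall magnification ≈ -0.98).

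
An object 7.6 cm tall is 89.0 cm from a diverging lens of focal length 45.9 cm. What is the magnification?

For a diverging lens, f = -45.9 cm.
1/d_i = 1/f − 1/d_o = 1/(-45.90) − 1/(89.0) = -0.03302, so d_i = -30.28 cm.
m = −d_i/d_o = −(-30.28)/(89.0) = +0.340.
The image is virtual, upright and reduced, on the same side as the object.

m = +0.340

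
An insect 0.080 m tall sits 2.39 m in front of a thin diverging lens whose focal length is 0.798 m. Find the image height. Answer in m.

0.0200 m

For a diverging lens, f = -0.798 m.
1/d_i = 1/f − 1/d_o = 1/(-0.7980) − 1/(2.39) = -1.672, so d_i = -0.5982 m.
m = −d_i/d_o = +0.2503.
|h_i| = |m|·h_o = 0.2503 × 0.080 = 0.0200 m. The image is virtual, upright and reduced, on the same side as the object.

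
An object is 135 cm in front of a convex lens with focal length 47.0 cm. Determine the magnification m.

1/d_i = 1/f − 1/d_o = 1/(47.00) − 1/(135) = 0.01387, so d_i = 72.10 cm.
m = −d_i/d_o = −(72.10)/(135) = -0.534.
The image is real, inverted and reduced, on the far side of the lens.

m = -0.534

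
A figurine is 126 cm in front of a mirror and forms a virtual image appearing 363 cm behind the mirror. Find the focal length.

Virtual image ⇒ d_i = −363 cm.
1/f = 1/d_o + 1/d_i = 1/(126) + 1/(-363) = 0.005182, so f = 193 cm.
Since f is positive, the mirror is concave.

f = 193 cm (concave)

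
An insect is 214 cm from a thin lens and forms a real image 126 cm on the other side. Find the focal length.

Real image ⇒ d_i = +126 cm.
1/f = 1/d_o + 1/d_i = 1/(214) + 1/(126) = 0.01261, so f = 79.3 cm.
Since f is positive, the thin lens is converging.

f = 79.3 cm (converging)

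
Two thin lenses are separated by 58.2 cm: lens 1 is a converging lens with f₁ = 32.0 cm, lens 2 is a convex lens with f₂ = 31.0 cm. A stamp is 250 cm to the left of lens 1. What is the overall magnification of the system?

Lens 1: 1/d_i1 = 1/(32.0) − 1/(250) = 0.02725, so d_i1 = 36.70 cm; m₁ = −d_i1/d_o1 = -0.1468.
d_o2 = 58.2 − (36.70) = 21.50 cm.
Lens 2: 1/d_i2 = 1/(31.0) − 1/(21.50) = -0.01425, so d_i2 = -70.16 cm; m₂ = −d_i2/d_o2 = +3.263.
m = m₁·m₂ = (-0.1468)(+3.263) = -0.479.

m = -0.479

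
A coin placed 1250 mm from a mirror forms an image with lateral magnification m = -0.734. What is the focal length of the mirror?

f = 529 mm (concave)

m = −d_i/d_o ⇒ d_i = −m·d_o = −(-0.734)·(1250) = 917.5 mm.
1/f = 1/d_o + 1/d_i = 1/(1250) + 1/(917.5) = 0.001890, so f = 529 mm.
Since f is positive, the mirror is concave.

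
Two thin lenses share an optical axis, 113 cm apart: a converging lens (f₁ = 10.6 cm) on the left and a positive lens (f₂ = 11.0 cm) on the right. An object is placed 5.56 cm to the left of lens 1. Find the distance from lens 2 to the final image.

Lens 1: 1/d_i1 = 1/f₁ − 1/d_o1 = 1/(10.6) − 1/(5.56) = -0.08552, so d_i1 = -11.69 cm.
The intermediate image is 11.69 cm to the left of lens 1 (virtual), which is 113 − (-11.69) = 124.7 cm to the left of lens 2, so d_o2 = +124.7 cm.
Lens 2: 1/d_i2 = 1/f₂ − 1/d_o2 = 1/(11.0) − 1/(124.7) = 0.08289, so d_i2 = 12.1 cm.
The final image is real, 12.1 cm to the right of lens 2 (overall magnification ≈ -0.20).

12.1 cm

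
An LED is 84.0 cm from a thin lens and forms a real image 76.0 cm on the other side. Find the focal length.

f = 39.9 cm (converging)

Real image ⇒ d_i = +76.0 cm.
1/f = 1/d_o + 1/d_i = 1/(84.0) + 1/(76.0) = 0.02506, so f = 39.9 cm.
Since f is positive, the thin lens is converging.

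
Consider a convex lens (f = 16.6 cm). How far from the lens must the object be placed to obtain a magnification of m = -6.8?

19.0 cm

m = −d_i/d_o ⇒ d_i = −m·d_o.
1/f = 1/d_o + 1/d_i = 1/d_o − 1/(m·d_o) = (1 − 1/m)/d_o, so d_o = f(1 − 1/m) = (16.60)(1 − 1/(-6.8)) = 19.0 cm.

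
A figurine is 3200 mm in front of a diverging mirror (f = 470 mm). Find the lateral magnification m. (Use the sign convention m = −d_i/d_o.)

For a diverging mirror, f = -470 mm.
1/d_i = 1/f − 1/d_o = 1/(-470.0) − 1/(3200) = -0.002440, so d_i = -409.8 mm.
m = −d_i/d_o = −(-409.8)/(3200) = +0.128.
The image is virtual, upright and reduced, behind the mirror.

m = +0.128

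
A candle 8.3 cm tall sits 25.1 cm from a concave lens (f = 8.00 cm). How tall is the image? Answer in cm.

For a concave lens, f = -8.00 cm.
1/d_i = 1/f − 1/d_o = 1/(-8.000) − 1/(25.1) = -0.1648, so d_i = -6.066 cm.
m = −d_i/d_o = +0.2417.
|h_i| = |m|·h_o = 0.2417 × 8.3 = 2.01 cm. The image is virtual, upright and reduced, on the same side as the object.

2.01 cm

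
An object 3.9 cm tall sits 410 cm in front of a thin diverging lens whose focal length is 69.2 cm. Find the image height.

0.563 cm

For a diverging lens, f = -69.2 cm.
1/d_i = 1/f − 1/d_o = 1/(-69.20) − 1/(410) = -0.01689, so d_i = -59.21 cm.
m = −d_i/d_o = +0.1444.
|h_i| = |m|·h_o = 0.1444 × 3.9 = 0.563 cm. The image is virtual, upright and reduced, on the same side as the object.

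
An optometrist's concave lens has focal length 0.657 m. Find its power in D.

P = -1.52 D

For a concave lens, f = −0.657 m.
P = 1/f = 1/(-0.657 m) = -1.52 D.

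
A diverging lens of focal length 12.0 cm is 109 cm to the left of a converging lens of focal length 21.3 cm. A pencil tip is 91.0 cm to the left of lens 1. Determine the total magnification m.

m = -0.0252

f₁ = −12.0 cm (diverging).
Lens 1: 1/d_i1 = 1/(-12.0) − 1/(91.0) = -0.09432, so d_i1 = -10.60 cm; m₁ = −d_i1/d_o1 = +0.1165.
d_o2 = 109 − (-10.60) = 119.6 cm.
Lens 2: 1/d_i2 = 1/(21.3) − 1/(119.6) = 0.03859, so d_i2 = 25.92 cm; m₂ = −d_i2/d_o2 = -0.2167.
m = m₁·m₂ = (+0.1165)(-0.2167) = -0.0252.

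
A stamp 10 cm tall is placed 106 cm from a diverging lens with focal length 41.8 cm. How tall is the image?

2.83 cm

For a diverging lens, f = -41.8 cm.
1/d_i = 1/f − 1/d_o = 1/(-41.80) − 1/(106) = -0.03336, so d_i = -29.98 cm.
m = −d_i/d_o = +0.2828.
|h_i| = |m|·h_o = 0.2828 × 10 = 2.83 cm. The image is virtual, upright and reduced, on the same side as the object.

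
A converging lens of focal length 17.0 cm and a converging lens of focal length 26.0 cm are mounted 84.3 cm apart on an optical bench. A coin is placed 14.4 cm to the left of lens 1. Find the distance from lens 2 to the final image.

30.4 cm

Lens 1: 1/d_i1 = 1/f₁ − 1/d_o1 = 1/(17.0) − 1/(14.4) = -0.01062, so d_i1 = -94.15 cm.
The intermediate image is 94.15 cm to the left of lens 1 (virtual), which is 84.3 − (-94.15) = 178.4 cm to the left of lens 2, so d_o2 = +178.4 cm.
Lens 2: 1/d_i2 = 1/f₂ − 1/d_o2 = 1/(26.0) − 1/(178.4) = 0.03286, so d_i2 = 30.4 cm.
The final image is real, 30.4 cm to the right of lens 2 (overall magnification ≈ -1.1).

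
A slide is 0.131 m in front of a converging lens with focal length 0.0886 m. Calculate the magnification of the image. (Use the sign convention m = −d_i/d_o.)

m = -2.09

1/d_i = 1/f − 1/d_o = 1/(0.08860) − 1/(0.131) = 3.653, so d_i = 0.2737 m.
m = −d_i/d_o = −(0.2737)/(0.131) = -2.09.
The image is real, inverted and enlarged, on the far side of the lens.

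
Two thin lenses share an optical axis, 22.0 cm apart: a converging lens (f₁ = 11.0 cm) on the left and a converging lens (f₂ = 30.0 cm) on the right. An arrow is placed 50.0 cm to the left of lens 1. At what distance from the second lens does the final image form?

10.7 cm

Lens 1: 1/d_i1 = 1/f₁ − 1/d_o1 = 1/(11.0) − 1/(50.0) = 0.07091, so d_i1 = 14.10 cm.
The intermediate image is 14.10 cm to the right of lens 1, which is 22.0 − (14.10) = 7.900 cm to the left of lens 2, so d_o2 = +7.900 cm.
Lens 2: 1/d_i2 = 1/f₂ − 1/d_o2 = 1/(30.0) − 1/(7.900) = -0.09325, so d_i2 = -10.7 cm.
The final image is virtual, 10.7 cm to the left of lens 2 (overall magnification ≈ -0.38).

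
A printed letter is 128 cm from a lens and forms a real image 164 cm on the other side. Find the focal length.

Real image ⇒ d_i = +164 cm.
1/f = 1/d_o + 1/d_i = 1/(128) + 1/(164) = 0.01391, so f = 71.9 cm.
Since f is positive, the lens is converging.

f = 71.9 cm (converging)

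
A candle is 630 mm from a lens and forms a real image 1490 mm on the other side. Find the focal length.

Real image ⇒ d_i = +1490 mm.
1/f = 1/d_o + 1/d_i = 1/(630) + 1/(1490) = 0.002258, so f = 443 mm.
Since f is positive, the lens is converging.

f = 443 mm (converging)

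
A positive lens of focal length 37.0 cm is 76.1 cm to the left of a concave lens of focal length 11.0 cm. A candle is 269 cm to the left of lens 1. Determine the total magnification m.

m = -0.0397

Lens 1: 1/d_i1 = 1/(37.0) − 1/(269) = 0.02331, so d_i1 = 42.90 cm; m₁ = −d_i1/d_o1 = -0.1595.
d_o2 = 76.1 − (42.90) = 33.20 cm.
f₂ = −11.0 cm (diverging).
Lens 2: 1/d_i2 = 1/(-11.0) − 1/(33.20) = -0.1210, so d_i2 = -8.262 cm; m₂ = −d_i2/d_o2 = +0.2489.
m = m₁·m₂ = (-0.1595)(+0.2489) = -0.0397.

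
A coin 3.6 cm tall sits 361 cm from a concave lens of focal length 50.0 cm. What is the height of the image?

For a concave lens, f = -50.0 cm.
1/d_i = 1/f − 1/d_o = 1/(-50.00) − 1/(361) = -0.02277, so d_i = -43.92 cm.
m = −d_i/d_o = +0.1217.
|h_i| = |m|·h_o = 0.1217 × 3.6 = 0.438 cm. The image is virtual, upright and reduced, on the same side as the object.

0.438 cm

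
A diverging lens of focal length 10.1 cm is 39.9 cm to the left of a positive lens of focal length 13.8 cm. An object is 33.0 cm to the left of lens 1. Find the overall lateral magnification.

f₁ = −10.1 cm (diverging).
Lens 1: 1/d_i1 = 1/(-10.1) − 1/(33.0) = -0.1293, so d_i1 = -7.733 cm; m₁ = −d_i1/d_o1 = +0.2343.
d_o2 = 39.9 − (-7.733) = 47.63 cm.
Lens 2: 1/d_i2 = 1/(13.8) − 1/(47.63) = 0.05147, so d_i2 = 19.43 cm; m₂ = −d_i2/d_o2 = -0.4079.
m = m₁·m₂ = (+0.2343)(-0.4079) = -0.0956.

m = -0.0956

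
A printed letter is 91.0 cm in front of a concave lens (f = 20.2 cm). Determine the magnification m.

For a concave lens, f = -20.2 cm.
1/d_i = 1/f − 1/d_o = 1/(-20.20) − 1/(91.0) = -0.06049, so d_i = -16.53 cm.
m = −d_i/d_o = −(-16.53)/(91.0) = +0.182.
The image is virtual, upright and reduced, on the same side as the object.

m = +0.182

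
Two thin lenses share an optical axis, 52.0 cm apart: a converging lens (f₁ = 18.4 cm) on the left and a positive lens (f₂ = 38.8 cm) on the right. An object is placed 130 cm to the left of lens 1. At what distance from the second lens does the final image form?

Lens 1: 1/d_i1 = 1/f₁ − 1/d_o1 = 1/(18.4) − 1/(130) = 0.04666, so d_i1 = 21.43 cm.
The intermediate image is 21.43 cm to the right of lens 1, which is 52.0 − (21.43) = 30.57 cm to the left of lens 2, so d_o2 = +30.57 cm.
Lens 2: 1/d_i2 = 1/f₂ − 1/d_o2 = 1/(38.8) − 1/(30.57) = -0.006939, so d_i2 = -144 cm.
The final image is virtual, 144 cm to the left of lens 2 (overall magnification ≈ -0.78).

144 cm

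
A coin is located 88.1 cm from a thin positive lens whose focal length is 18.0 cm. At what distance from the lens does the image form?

Thin-lens equation: 1/q = 1/f − 1/p = 1/(18.00) − 1/(88.1) = 0.05556 − 0.01135 = 0.04420, so q = 22.6 cm.
The image is real, inverted and reduced, on the far side of the lens.

22.6 cm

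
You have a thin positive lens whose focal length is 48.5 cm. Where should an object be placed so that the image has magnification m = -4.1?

m = −d_i/d_o ⇒ d_i = −m·d_o.
1/f = 1/d_o + 1/d_i = 1/d_o − 1/(m·d_o) = (1 − 1/m)/d_o, so d_o = f(1 − 1/m) = (48.50)(1 − 1/(-4.1)) = 60.3 cm.

60.3 cm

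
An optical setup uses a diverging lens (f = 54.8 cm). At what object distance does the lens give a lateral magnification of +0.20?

219 cm

For a diverging lens, f = -54.8 cm.
m = −d_i/d_o ⇒ d_i = −m·d_o.
1/f = 1/d_o + 1/d_i = 1/d_o − 1/(m·d_o) = (1 − 1/m)/d_o, so d_o = f(1 − 1/m) = (-54.80)(1 − 1/(+0.20)) = 219 cm.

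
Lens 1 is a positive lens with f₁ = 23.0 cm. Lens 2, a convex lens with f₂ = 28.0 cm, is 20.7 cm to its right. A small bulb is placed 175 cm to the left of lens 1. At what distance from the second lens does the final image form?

4.79 cm

Lens 1: 1/d_i1 = 1/f₁ − 1/d_o1 = 1/(23.0) − 1/(175) = 0.03776, so d_i1 = 26.48 cm.
The intermediate image is 26.48 cm to the right of lens 1, which lies 5.780 cm to the right of lens 2 — a virtual object — so d_o2 = −5.780 cm.
Lens 2: 1/d_i2 = 1/f₂ − 1/d_o2 = 1/(28.0) − 1/(-5.780) = 0.2087, so d_i2 = 4.79 cm.
The final image is real, 4.79 cm to the right of lens 2 (overall magnification ≈ -0.13).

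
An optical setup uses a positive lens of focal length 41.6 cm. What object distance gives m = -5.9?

48.7 cm

m = −d_i/d_o ⇒ d_i = −m·d_o.
1/f = 1/d_o + 1/d_i = 1/d_o − 1/(m·d_o) = (1 − 1/m)/d_o, so d_o = f(1 − 1/m) = (41.60)(1 − 1/(-5.9)) = 48.7 cm.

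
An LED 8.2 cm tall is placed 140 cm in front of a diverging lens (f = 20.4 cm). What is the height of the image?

For a diverging lens, f = -20.4 cm.
1/d_i = 1/f − 1/d_o = 1/(-20.40) − 1/(140) = -0.05616, so d_i = -17.81 cm.
m = −d_i/d_o = +0.1272.
|h_i| = |m|·h_o = 0.1272 × 8.2 = 1.04 cm. The image is virtual, upright and reduced, on the same side as the object.

1.04 cm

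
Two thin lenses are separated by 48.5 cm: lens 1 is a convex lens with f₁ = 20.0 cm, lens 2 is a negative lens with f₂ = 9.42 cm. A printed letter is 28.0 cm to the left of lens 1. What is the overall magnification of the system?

m = +1.95

Lens 1: 1/d_i1 = 1/(20.0) − 1/(28.0) = 0.01429, so d_i1 = 70.00 cm; m₁ = −d_i1/d_o1 = -2.500.
d_o2 = 48.5 − (70.00) = -21.50 cm (virtual object).
f₂ = −9.42 cm (diverging).
Lens 2: 1/d_i2 = 1/(-9.42) − 1/(-21.50) = -0.05965, so d_i2 = -16.77 cm; m₂ = −d_i2/d_o2 = -0.7798.
m = m₁·m₂ = (-2.500)(-0.7798) = +1.95.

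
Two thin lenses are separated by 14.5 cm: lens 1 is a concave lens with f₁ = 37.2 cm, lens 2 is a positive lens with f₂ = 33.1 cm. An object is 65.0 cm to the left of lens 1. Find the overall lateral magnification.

f₁ = −37.2 cm (diverging).
Lens 1: 1/d_i1 = 1/(-37.2) − 1/(65.0) = -0.04227, so d_i1 = -23.66 cm; m₁ = −d_i1/d_o1 = +0.3640.
d_o2 = 14.5 − (-23.66) = 38.16 cm.
Lens 2: 1/d_i2 = 1/(33.1) − 1/(38.16) = 0.004006, so d_i2 = 249.6 cm; m₂ = −d_i2/d_o2 = -6.542.
m = m₁·m₂ = (+0.3640)(-6.542) = -2.38.

m = -2.38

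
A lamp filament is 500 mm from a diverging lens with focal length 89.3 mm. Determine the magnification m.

m = +0.152

For a diverging lens, f = -89.3 mm.
1/d_i = 1/f − 1/d_o = 1/(-89.30) − 1/(500) = -0.01320, so d_i = -75.77 mm.
m = −d_i/d_o = −(-75.77)/(500) = +0.152.
The image is virtual, upright and reduced, on the same side as the object.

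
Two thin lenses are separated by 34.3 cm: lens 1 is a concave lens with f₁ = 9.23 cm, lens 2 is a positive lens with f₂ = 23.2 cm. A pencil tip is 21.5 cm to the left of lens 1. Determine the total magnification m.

m = -0.397

f₁ = −9.23 cm (diverging).
Lens 1: 1/d_i1 = 1/(-9.23) − 1/(21.5) = -0.1549, so d_i1 = -6.458 cm; m₁ = −d_i1/d_o1 = +0.3004.
d_o2 = 34.3 − (-6.458) = 40.76 cm.
Lens 2: 1/d_i2 = 1/(23.2) − 1/(40.76) = 0.01857, so d_i2 = 53.85 cm; m₂ = −d_i2/d_o2 = -1.321.
m = m₁·m₂ = (+0.3004)(-1.321) = -0.397.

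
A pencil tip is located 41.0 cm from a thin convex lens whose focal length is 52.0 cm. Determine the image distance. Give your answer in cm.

Thin-lens equation: 1/q = 1/f − 1/p = 1/(52.00) − 1/(41.0) = 0.01923 − 0.02439 = -0.005159, so q = -194 cm.
The image is virtual, upright and enlarged, on the same side as the object.

194 cm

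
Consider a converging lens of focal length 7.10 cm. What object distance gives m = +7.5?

6.15 cm

m = −d_i/d_o ⇒ d_i = −m·d_o.
1/f = 1/d_o + 1/d_i = 1/d_o − 1/(m·d_o) = (1 − 1/m)/d_o, so d_o = f(1 − 1/m) = (7.100)(1 − 1/(+7.5)) = 6.15 cm.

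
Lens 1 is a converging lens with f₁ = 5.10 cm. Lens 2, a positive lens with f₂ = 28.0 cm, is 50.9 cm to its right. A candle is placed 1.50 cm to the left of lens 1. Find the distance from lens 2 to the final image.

Lens 1: 1/d_i1 = 1/f₁ − 1/d_o1 = 1/(5.10) − 1/(1.50) = -0.4706, so d_i1 = -2.125 cm.
The intermediate image is 2.125 cm to the left of lens 1 (virtual), which is 50.9 − (-2.125) = 53.02 cm to the left of lens 2, so d_o2 = +53.02 cm.
Lens 2: 1/d_i2 = 1/f₂ − 1/d_o2 = 1/(28.0) − 1/(53.02) = 0.01685, so d_i2 = 59.3 cm.
The final image is real, 59.3 cm to the right of lens 2 (overall magnification ≈ -1.6).

59.3 cm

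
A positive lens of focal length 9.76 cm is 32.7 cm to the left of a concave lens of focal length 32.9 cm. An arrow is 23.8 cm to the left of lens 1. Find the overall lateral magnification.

m = -0.466

Lens 1: 1/d_i1 = 1/(9.76) − 1/(23.8) = 0.06044, so d_i1 = 16.54 cm; m₁ = −d_i1/d_o1 = -0.6950.
d_o2 = 32.7 − (16.54) = 16.16 cm.
f₂ = −32.9 cm (diverging).
Lens 2: 1/d_i2 = 1/(-32.9) − 1/(16.16) = -0.09228, so d_i2 = -10.84 cm; m₂ = −d_i2/d_o2 = +0.6706.
m = m₁·m₂ = (-0.6950)(+0.6706) = -0.466.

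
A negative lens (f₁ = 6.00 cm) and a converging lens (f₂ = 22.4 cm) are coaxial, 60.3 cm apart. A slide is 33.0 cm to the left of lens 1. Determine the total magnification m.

m = -0.0802

f₁ = −6.00 cm (diverging).
Lens 1: 1/d_i1 = 1/(-6.00) − 1/(33.0) = -0.1970, so d_i1 = -5.077 cm; m₁ = −d_i1/d_o1 = +0.1538.
d_o2 = 60.3 − (-5.077) = 65.38 cm.
Lens 2: 1/d_i2 = 1/(22.4) − 1/(65.38) = 0.02935, so d_i2 = 34.07 cm; m₂ = −d_i2/d_o2 = -0.5212.
m = m₁·m₂ = (+0.1538)(-0.5212) = -0.0802.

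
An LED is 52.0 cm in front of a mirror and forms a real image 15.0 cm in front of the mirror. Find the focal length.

Real image ⇒ d_i = +15.0 cm.
1/f = 1/d_o + 1/d_i = 1/(52.0) + 1/(15.0) = 0.08590, so f = 11.6 cm.
Since f is positive, the mirror is concave.

f = 11.6 cm (concave)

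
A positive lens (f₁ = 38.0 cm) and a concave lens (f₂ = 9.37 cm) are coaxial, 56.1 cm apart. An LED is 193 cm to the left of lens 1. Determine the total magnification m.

m = -0.127

Lens 1: 1/d_i1 = 1/(38.0) − 1/(193) = 0.02113, so d_i1 = 47.32 cm; m₁ = −d_i1/d_o1 = -0.2452.
d_o2 = 56.1 − (47.32) = 8.780 cm.
f₂ = −9.37 cm (diverging).
Lens 2: 1/d_i2 = 1/(-9.37) − 1/(8.780) = -0.2206, so d_i2 = -4.533 cm; m₂ = −d_i2/d_o2 = +0.5163.
m = m₁·m₂ = (-0.2452)(+0.5163) = -0.127.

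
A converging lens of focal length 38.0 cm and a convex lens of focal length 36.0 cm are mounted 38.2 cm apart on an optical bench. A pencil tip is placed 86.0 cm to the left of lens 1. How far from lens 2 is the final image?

Lens 1: 1/d_i1 = 1/f₁ − 1/d_o1 = 1/(38.0) − 1/(86.0) = 0.01469, so d_i1 = 68.08 cm.
The intermediate image is 68.08 cm to the right of lens 1, which lies 29.88 cm to the right of lens 2 — a virtual object — so d_o2 = −29.88 cm.
Lens 2: 1/d_i2 = 1/f₂ − 1/d_o2 = 1/(36.0) − 1/(-29.88) = 0.06124, so d_i2 = 16.3 cm.
The final image is real, 16.3 cm to the right of lens 2 (overall magnification ≈ -0.43).

16.3 cm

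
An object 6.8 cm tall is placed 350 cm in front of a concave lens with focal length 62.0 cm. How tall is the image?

For a concave lens, f = -62.0 cm.
1/d_i = 1/f − 1/d_o = 1/(-62.00) − 1/(350) = -0.01899, so d_i = -52.67 cm.
m = −d_i/d_o = +0.1505.
|h_i| = |m|·h_o = 0.1505 × 6.8 = 1.02 cm. The image is virtual, upright and reduced, on the same side as the object.

1.02 cm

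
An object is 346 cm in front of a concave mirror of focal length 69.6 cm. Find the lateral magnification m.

1/d_i = 1/f − 1/d_o = 1/(69.60) − 1/(346) = 0.01148, so d_i = 87.13 cm.
m = −d_i/d_o = −(87.13)/(346) = -0.252.
The image is real, inverted and reduced, in front of the mirror.

m = -0.252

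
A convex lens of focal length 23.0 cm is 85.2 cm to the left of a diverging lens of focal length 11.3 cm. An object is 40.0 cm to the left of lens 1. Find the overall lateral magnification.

Lens 1: 1/d_i1 = 1/(23.0) − 1/(40.0) = 0.01848, so d_i1 = 54.12 cm; m₁ = −d_i1/d_o1 = -1.353.
d_o2 = 85.2 − (54.12) = 31.08 cm.
f₂ = −11.3 cm (diverging).
Lens 2: 1/d_i2 = 1/(-11.3) − 1/(31.08) = -0.1207, so d_i2 = -8.287 cm; m₂ = −d_i2/d_o2 = +0.2666.
m = m₁·m₂ = (-1.353)(+0.2666) = -0.361.

m = -0.361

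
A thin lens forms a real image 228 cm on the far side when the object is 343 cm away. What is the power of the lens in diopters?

d_i = +228 cm.
1/f = 1/d_o + 1/d_i = 1/(343) + 1/(228) = 0.007301 cm⁻¹.
f = 137.0 cm = 1.370 m, so P = 1/f = +0.730 D.

P = +0.730 D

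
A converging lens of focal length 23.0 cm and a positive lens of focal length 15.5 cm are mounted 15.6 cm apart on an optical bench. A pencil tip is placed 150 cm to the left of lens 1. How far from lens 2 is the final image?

6.62 cm

Lens 1: 1/d_i1 = 1/f₁ − 1/d_o1 = 1/(23.0) − 1/(150) = 0.03681, so d_i1 = 27.17 cm.
The intermediate image is 27.17 cm to the right of lens 1, which lies 11.57 cm to the right of lens 2 — a virtual object — so d_o2 = −11.57 cm.
Lens 2: 1/d_i2 = 1/f₂ − 1/d_o2 = 1/(15.5) − 1/(-11.57) = 0.1509, so d_i2 = 6.62 cm.
The final image is real, 6.62 cm to the right of lens 2 (overall magnification ≈ -0.10).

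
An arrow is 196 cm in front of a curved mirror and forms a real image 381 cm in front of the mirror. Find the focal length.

f = 129 cm (concave)

Real image ⇒ d_i = +381 cm.
1/f = 1/d_o + 1/d_i = 1/(196) + 1/(381) = 0.007727, so f = 129 cm.
Since f is positive, the curved mirror is concave.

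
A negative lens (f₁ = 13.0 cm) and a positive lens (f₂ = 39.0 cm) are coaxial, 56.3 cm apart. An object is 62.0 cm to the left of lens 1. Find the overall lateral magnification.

m = -0.241

f₁ = −13.0 cm (diverging).
Lens 1: 1/d_i1 = 1/(-13.0) − 1/(62.0) = -0.09305, so d_i1 = -10.75 cm; m₁ = −d_i1/d_o1 = +0.1734.
d_o2 = 56.3 − (-10.75) = 67.05 cm.
Lens 2: 1/d_i2 = 1/(39.0) − 1/(67.05) = 0.01073, so d_i2 = 93.22 cm; m₂ = −d_i2/d_o2 = -1.390.
m = m₁·m₂ = (+0.1734)(-1.390) = -0.241.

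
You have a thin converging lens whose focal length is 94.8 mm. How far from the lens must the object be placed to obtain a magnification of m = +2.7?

59.7 mm

m = −d_i/d_o ⇒ d_i = −m·d_o.
1/f = 1/d_o + 1/d_i = 1/d_o − 1/(m·d_o) = (1 − 1/m)/d_o, so d_o = f(1 − 1/m) = (94.80)(1 − 1/(+2.7)) = 59.7 mm.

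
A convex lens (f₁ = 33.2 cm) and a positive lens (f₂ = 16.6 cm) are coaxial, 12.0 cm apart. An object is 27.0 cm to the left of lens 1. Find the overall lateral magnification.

m = -0.635

Lens 1: 1/d_i1 = 1/(33.2) − 1/(27.0) = -0.006917, so d_i1 = -144.6 cm; m₁ = −d_i1/d_o1 = +5.356.
d_o2 = 12.0 − (-144.6) = 156.6 cm.
Lens 2: 1/d_i2 = 1/(16.6) − 1/(156.6) = 0.05386, so d_i2 = 18.57 cm; m₂ = −d_i2/d_o2 = -0.1186.
m = m₁·m₂ = (+5.356)(-0.1186) = -0.635.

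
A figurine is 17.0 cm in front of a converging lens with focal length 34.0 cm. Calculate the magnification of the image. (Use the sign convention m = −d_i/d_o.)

m = +2.00

1/d_i = 1/f − 1/d_o = 1/(34.00) − 1/(17.0) = -0.02941, so d_i = -34.00 cm.
m = −d_i/d_o = −(-34.00)/(17.0) = +2.00.
The image is virtual, upright and enlarged, on the same side as the object.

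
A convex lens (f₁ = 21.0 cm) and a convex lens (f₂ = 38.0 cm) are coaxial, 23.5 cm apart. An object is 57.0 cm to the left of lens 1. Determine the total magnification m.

Lens 1: 1/d_i1 = 1/(21.0) − 1/(57.0) = 0.03008, so d_i1 = 33.25 cm; m₁ = −d_i1/d_o1 = -0.5833.
d_o2 = 23.5 − (33.25) = -9.750 cm (virtual object).
Lens 2: 1/d_i2 = 1/(38.0) − 1/(-9.750) = 0.1289, so d_i2 = 7.759 cm; m₂ = −d_i2/d_o2 = +0.7958.
m = m₁·m₂ = (-0.5833)(+0.7958) = -0.464.

m = -0.464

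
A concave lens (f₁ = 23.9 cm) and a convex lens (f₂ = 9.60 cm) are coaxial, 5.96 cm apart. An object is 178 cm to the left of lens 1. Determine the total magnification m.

m = -0.0652

f₁ = −23.9 cm (diverging).
Lens 1: 1/d_i1 = 1/(-23.9) − 1/(178) = -0.04746, so d_i1 = -21.07 cm; m₁ = −d_i1/d_o1 = +0.1184.
d_o2 = 5.96 − (-21.07) = 27.03 cm.
Lens 2: 1/d_i2 = 1/(9.60) − 1/(27.03) = 0.06717, so d_i2 = 14.89 cm; m₂ = −d_i2/d_o2 = -0.5508.
m = m₁·m₂ = (+0.1184)(-0.5508) = -0.0652.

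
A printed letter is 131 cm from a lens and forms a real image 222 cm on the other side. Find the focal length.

Real image ⇒ d_i = +222 cm.
1/f = 1/d_o + 1/d_i = 1/(131) + 1/(222) = 0.01214, so f = 82.4 cm.
Since f is positive, the lens is converging.

f = 82.4 cm (converging)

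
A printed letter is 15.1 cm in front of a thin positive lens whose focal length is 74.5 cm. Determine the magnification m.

m = +1.25

1/d_i = 1/f − 1/d_o = 1/(74.50) − 1/(15.1) = -0.05280, so d_i = -18.94 cm.
m = −d_i/d_o = −(-18.94)/(15.1) = +1.25.
The image is virtual, upright and enlarged, on the same side as the object.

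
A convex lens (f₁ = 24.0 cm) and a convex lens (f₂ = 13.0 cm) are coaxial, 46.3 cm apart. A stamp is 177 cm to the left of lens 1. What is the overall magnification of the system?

m = +0.368

Lens 1: 1/d_i1 = 1/(24.0) − 1/(177) = 0.03602, so d_i1 = 27.76 cm; m₁ = −d_i1/d_o1 = -0.1568.
d_o2 = 46.3 − (27.76) = 18.54 cm.
Lens 2: 1/d_i2 = 1/(13.0) − 1/(18.54) = 0.02299, so d_i2 = 43.51 cm; m₂ = −d_i2/d_o2 = -2.347.
m = m₁·m₂ = (-0.1568)(-2.347) = +0.368.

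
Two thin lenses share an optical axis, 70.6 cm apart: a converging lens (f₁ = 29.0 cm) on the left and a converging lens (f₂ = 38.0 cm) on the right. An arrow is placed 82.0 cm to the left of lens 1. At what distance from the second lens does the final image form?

Lens 1: 1/d_i1 = 1/f₁ − 1/d_o1 = 1/(29.0) − 1/(82.0) = 0.02229, so d_i1 = 44.87 cm.
The intermediate image is 44.87 cm to the right of lens 1, which is 70.6 − (44.87) = 25.73 cm to the left of lens 2, so d_o2 = +25.73 cm.
Lens 2: 1/d_i2 = 1/f₂ − 1/d_o2 = 1/(38.0) − 1/(25.73) = -0.01255, so d_i2 = -79.7 cm.
The final image is virtual, 79.7 cm to the left of lens 2 (overall magnification ≈ -1.7).

79.7 cm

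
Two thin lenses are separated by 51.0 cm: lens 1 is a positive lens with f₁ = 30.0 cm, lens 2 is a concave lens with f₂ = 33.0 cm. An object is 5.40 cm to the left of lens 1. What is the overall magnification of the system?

m = +0.444

Lens 1: 1/d_i1 = 1/(30.0) − 1/(5.40) = -0.1519, so d_i1 = -6.585 cm; m₁ = −d_i1/d_o1 = +1.219.
d_o2 = 51.0 − (-6.585) = 57.59 cm.
f₂ = −33.0 cm (diverging).
Lens 2: 1/d_i2 = 1/(-33.0) − 1/(57.59) = -0.04767, so d_i2 = -20.98 cm; m₂ = −d_i2/d_o2 = +0.3643.
m = m₁·m₂ = (+1.219)(+0.3643) = +0.444.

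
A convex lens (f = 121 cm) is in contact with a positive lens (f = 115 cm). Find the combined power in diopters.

P = +1.70 D

P₁ = 1/f₁ = 1/(1.21 m) = +0.8264 D; P₂ = 1/f₂ = 1/(1.15 m) = +0.8696 D.
For thin lenses in contact, P = P₁ + P₂ = (+0.8264) + (+0.8696) = +1.70 D.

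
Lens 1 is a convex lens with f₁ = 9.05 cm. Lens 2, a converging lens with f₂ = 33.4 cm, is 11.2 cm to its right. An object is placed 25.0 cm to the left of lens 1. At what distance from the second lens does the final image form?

Lens 1: 1/d_i1 = 1/f₁ − 1/d_o1 = 1/(9.05) − 1/(25.0) = 0.07050, so d_i1 = 14.18 cm.
The intermediate image is 14.18 cm to the right of lens 1, which lies 2.980 cm to the right of lens 2 — a virtual object — so d_o2 = −2.980 cm.
Lens 2: 1/d_i2 = 1/f₂ − 1/d_o2 = 1/(33.4) − 1/(-2.980) = 0.3655, so d_i2 = 2.74 cm.
The final image is real, 2.74 cm to the right of lens 2 (overall magnification ≈ -0.52).

2.74 cm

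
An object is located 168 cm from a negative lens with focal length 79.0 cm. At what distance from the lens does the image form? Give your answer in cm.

53.7 cm

For a negative lens, f = -79.0 cm.
Thin-lens equation: 1/q = 1/f − 1/p = 1/(-79.00) − 1/(168) = -0.01266 − 0.005952 = -0.01861, so q = -53.7 cm.
The image is virtual, upright and reduced, on the same side as the object.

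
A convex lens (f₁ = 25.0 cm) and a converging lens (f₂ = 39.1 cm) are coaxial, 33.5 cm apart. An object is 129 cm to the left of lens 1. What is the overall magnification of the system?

Lens 1: 1/d_i1 = 1/(25.0) − 1/(129) = 0.03225, so d_i1 = 31.01 cm; m₁ = −d_i1/d_o1 = -0.2404.
d_o2 = 33.5 − (31.01) = 2.490 cm.
Lens 2: 1/d_i2 = 1/(39.1) − 1/(2.490) = -0.3760, so d_i2 = -2.659 cm; m₂ = −d_i2/d_o2 = +1.068.
m = m₁·m₂ = (-0.2404)(+1.068) = -0.257.

m = -0.257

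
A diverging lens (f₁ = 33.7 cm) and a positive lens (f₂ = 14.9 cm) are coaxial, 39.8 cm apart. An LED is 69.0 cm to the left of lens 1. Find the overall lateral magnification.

f₁ = −33.7 cm (diverging).
Lens 1: 1/d_i1 = 1/(-33.7) − 1/(69.0) = -0.04417, so d_i1 = -22.64 cm; m₁ = −d_i1/d_o1 = +0.3281.
d_o2 = 39.8 − (-22.64) = 62.44 cm.
Lens 2: 1/d_i2 = 1/(14.9) − 1/(62.44) = 0.05110, so d_i2 = 19.57 cm; m₂ = −d_i2/d_o2 = -0.3134.
m = m₁·m₂ = (+0.3281)(-0.3134) = -0.103.

m = -0.103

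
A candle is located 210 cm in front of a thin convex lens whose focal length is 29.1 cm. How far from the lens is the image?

33.8 cm

Lens equation: 1/d_i = 1/f − 1/d_o = 1/(29.10) − 1/(210) = 0.03436 − 0.004762 = 0.02960, so d_i = 33.8 cm.
The image is real, inverted and reduced, on the far side of the lens.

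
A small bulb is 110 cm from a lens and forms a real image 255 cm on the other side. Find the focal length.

f = 76.8 cm (converging)

Real image ⇒ d_i = +255 cm.
1/f = 1/d_o + 1/d_i = 1/(110) + 1/(255) = 0.01301, so f = 76.8 cm.
Since f is positive, the lens is converging.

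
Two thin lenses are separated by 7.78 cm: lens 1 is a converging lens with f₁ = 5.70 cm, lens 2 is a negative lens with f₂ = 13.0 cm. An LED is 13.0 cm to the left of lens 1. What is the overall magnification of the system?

m = -0.955

Lens 1: 1/d_i1 = 1/(5.70) − 1/(13.0) = 0.09852, so d_i1 = 10.15 cm; m₁ = −d_i1/d_o1 = -0.7808.
d_o2 = 7.78 − (10.15) = -2.370 cm (virtual object).
f₂ = −13.0 cm (diverging).
Lens 2: 1/d_i2 = 1/(-13.0) − 1/(-2.370) = 0.3450, so d_i2 = 2.898 cm; m₂ = −d_i2/d_o2 = +1.223.
m = m₁·m₂ = (-0.7808)(+1.223) = -0.955.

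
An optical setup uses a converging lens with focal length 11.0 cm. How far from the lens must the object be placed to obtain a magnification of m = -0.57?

m = −d_i/d_o ⇒ d_i = −m·d_o.
1/f = 1/d_o + 1/d_i = 1/d_o − 1/(m·d_o) = (1 − 1/m)/d_o, so d_o = f(1 − 1/m) = (11.00)(1 − 1/(-0.57)) = 30.3 cm.

30.3 cm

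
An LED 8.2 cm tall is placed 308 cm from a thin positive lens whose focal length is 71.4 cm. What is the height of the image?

1/d_i = 1/f − 1/d_o = 1/(71.40) − 1/(308) = 0.01076, so d_i = 92.95 cm.
m = −d_i/d_o = -0.3018.
|h_i| = |m|·h_o = 0.3018 × 8.2 = 2.47 cm. The image is real, inverted and reduced, on the far side of the lens.

2.47 cm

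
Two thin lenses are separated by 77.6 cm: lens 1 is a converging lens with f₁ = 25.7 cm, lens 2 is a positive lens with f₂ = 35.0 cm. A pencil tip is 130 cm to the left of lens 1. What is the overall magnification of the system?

m = +0.816

Lens 1: 1/d_i1 = 1/(25.7) − 1/(130) = 0.03122, so d_i1 = 32.03 cm; m₁ = −d_i1/d_o1 = -0.2464.
d_o2 = 77.6 − (32.03) = 45.57 cm.
Lens 2: 1/d_i2 = 1/(35.0) − 1/(45.57) = 0.006627, so d_i2 = 150.9 cm; m₂ = −d_i2/d_o2 = -3.311.
m = m₁·m₂ = (-0.2464)(-3.311) = +0.816.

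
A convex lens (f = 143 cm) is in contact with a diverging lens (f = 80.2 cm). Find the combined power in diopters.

P₁ = 1/f₁ = 1/(1.43 m) = +0.6993 D; P₂ = 1/f₂ = 1/(-0.802 m) = -1.247 D.
For thin lenses in contact, P = P₁ + P₂ = (+0.6993) + (-1.247) = -0.548 D.

P = -0.548 D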